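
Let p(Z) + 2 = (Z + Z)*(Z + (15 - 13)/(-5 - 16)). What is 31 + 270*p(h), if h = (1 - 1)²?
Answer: -509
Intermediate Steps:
h = 0 (h = 0² = 0)
p(Z) = -2 + 2*Z*(-2/21 + Z) (p(Z) = -2 + (Z + Z)*(Z + (15 - 13)/(-5 - 16)) = -2 + (2*Z)*(Z + 2/(-21)) = -2 + (2*Z)*(Z + 2*(-1/21)) = -2 + (2*Z)*(Z - 2/21) = -2 + (2*Z)*(-2/21 + Z) = -2 + 2*Z*(-2/21 + Z))
31 + 270*p(h) = 31 + 270*(-2 + 2*0² - 4/21*0) = 31 + 270*(-2 + 2*0 + 0) = 31 + 270*(-2 + 0 + 0) = 31 + 270*(-2) = 31 - 540 = -509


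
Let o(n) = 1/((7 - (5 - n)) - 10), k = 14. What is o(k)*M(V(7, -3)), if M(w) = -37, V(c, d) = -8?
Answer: -37/6 ≈ -6.1667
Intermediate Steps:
o(n) = 1/(-8 + n) (o(n) = 1/((7 + (-5 + n)) - 10) = 1/((2 + n) - 10) = 1/(-8 + n))
o(k)*M(V(7, -3)) = -37/(-8 + 14) = -37/6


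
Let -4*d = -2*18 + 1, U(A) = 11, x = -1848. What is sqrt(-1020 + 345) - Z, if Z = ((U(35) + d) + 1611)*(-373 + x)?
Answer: 14487583/4 + 15*I*sqrt(3) ≈ 3.6219e+6 + 25.981*I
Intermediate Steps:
d = 35/4 (d = -(-2*18 + 1)/4 = -(-36 + 1)/4 = -1/4*(-35) = 35/4 ≈ 8.7500)
Z = -14487583/4 (Z = ((11 + 35/4) + 1611)*(-373 - 1848) = (79/4 + 1611)*(-2221) = (6523/4)*(-2221) = -14487583/4 ≈ -3.6219e+6)
sqrt(-1020 + 345) - Z = sqrt(-1020 + 345) - 1*(-14487583/4) = sqrt(-675) + 14487583/4 = 15*I*sqrt(3) + 14487583/4 = 14487583/4 + 15*I*sqrt(3)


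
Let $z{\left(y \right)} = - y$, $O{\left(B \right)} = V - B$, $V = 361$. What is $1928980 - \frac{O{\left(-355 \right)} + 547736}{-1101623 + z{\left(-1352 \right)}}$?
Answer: $\frac{2122401302032}{1100271} \approx 1.929 \cdot 10^{6}$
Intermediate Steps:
$O{\left(B \right)} = 361 - B$
$1928980 - \frac{O{\left(-355 \right)} + 547736}{-1101623 + z{\left(-1352 \right)}} = 1928980 - \frac{\left(361 - -355\right) + 547736}{-1101623 - -1352} = 1928980 - \frac{\left(361 + 355\right) + 547736}{-1101623 + 1352} = 1928980 - \frac{716 + 547736}{-1100271} = 1928980 - 548452 \left(- \frac{1}{1100271}\right) = 1928980 - - \frac{548452}{1100271} = 1928980 + \frac{548452}{1100271} = \frac{2122401302032}{1100271}$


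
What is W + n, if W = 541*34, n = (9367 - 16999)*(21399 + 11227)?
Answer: -248983238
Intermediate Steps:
n = -249001632 (n = -7632*32626 = -249001632)
W = 18394
W + n = 18394 - 249001632 = -248983238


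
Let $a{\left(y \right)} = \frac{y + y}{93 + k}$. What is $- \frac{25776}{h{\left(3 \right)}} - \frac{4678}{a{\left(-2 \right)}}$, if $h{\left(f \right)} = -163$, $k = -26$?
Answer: $\frac{25595771}{326} \approx 78515.0$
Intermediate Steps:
$a{\left(y \right)} = \frac{2 y}{67}$ ($a{\left(y \right)} = \frac{y + y}{93 - 26} = \frac{2 y}{67}$)
$- \frac{25776}{h{\left(3 \right)}} - \frac{4678}{a{\left(-2 \right)}} = - \frac{25776}{-163} - \frac{4678}{\frac{2}{67} \left(-2\right)} = \left(-25776\right) \left(- \frac{1}{163}\right) - \frac{4678}{- \frac{4}{67}} = \frac{25776}{163} - - \frac{156713}{2} = \frac{25776}{163} + \frac{156713}{2} = \frac{25595771}{326}$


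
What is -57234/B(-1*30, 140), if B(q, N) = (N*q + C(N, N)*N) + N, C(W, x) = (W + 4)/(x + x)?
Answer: 28617/1994 ≈ 14.352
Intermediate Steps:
C(W, x) = (4 + W)/(2*x) (C(W, x) = (4 + W)/((2*x)) = (4 + W)*(1/(2*x)) = (4 + W)/(2*x))
B(q, N) = 2 + 3*N/2 + N*q (B(q, N) = (N*q + ((4 + N)/(2*N))*N) + N = (N*q + (2 + N/2)) + N = (2 + N/2 + N*q) + N = 2 + 3*N/2 + N*q)
-57234/B(-1*30, 140) = -57234/(2 + (3/2)*140 + 140*(-1*30)) = -57234/(2 + 210 + 140*(-30)) = -57234/(2 + 210 - 4200) = -57234/(-3988) = -57234*(-1/3988) = 28617/1994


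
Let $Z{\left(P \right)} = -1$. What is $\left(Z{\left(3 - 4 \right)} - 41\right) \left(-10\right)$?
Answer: $420$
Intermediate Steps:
$\left(Z{\left(3 - 4 \right)} - 41\right) \left(-10\right) = \left(-1 - 41\right) \left(-10\right) = \left(-42\right) \left(-10\right) = 420$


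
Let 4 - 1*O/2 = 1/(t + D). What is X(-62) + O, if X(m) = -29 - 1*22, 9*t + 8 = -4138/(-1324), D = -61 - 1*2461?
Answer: -646248113/15029303 ≈ -42.999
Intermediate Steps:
D = -2522 (D = -61 - 2461 = -2522)
t = -3227/5958 (t = -8/9 + (-4138/(-1324))/9 = -8/9 + (-4138*(-1/1324))/9 = -8/9 + (⅑)*(2069/662) = -8/9 + 2069/5958 = -3227/5958 ≈ -0.54163)
X(m) = -51 (X(m) = -29 - 22 = -51)
O = 120246340/15029303 (O = 8 - 2/(-3227/5958 - 2522) = 8 - 2/(-15029303/5958) = 8 - 2*(-5958/15029303) = 8 + 11916/15029303 = 120246340/15029303 ≈ 8.0008)
X(-62) + O = -51 + 120246340/15029303 = -646248113/15029303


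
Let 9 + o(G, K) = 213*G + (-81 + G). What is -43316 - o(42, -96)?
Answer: -52214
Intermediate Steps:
o(G, K) = -90 + 214*G (o(G, K) = -9 + (213*G + (-81 + G)) = -9 + (-81 + 214*G) = -90 + 214*G)
-43316 - o(42, -96) = -43316 - (-90 + 214*42) = -43316 - (-90 + 8988) = -43316 - 1*8898 = -43316 - 8898 = -52214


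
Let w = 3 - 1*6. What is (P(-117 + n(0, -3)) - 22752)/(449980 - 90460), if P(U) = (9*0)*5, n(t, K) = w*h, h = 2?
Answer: -237/3745 ≈ -0.063284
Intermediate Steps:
w = -3 (w = 3 - 6 = -3)
n(t, K) = -6 (n(t, K) = -3*2 = -6)
P(U) = 0 (P(U) = 0*5 = 0)
(P(-117 + n(0, -3)) - 22752)/(449980 - 90460) = (0 - 22752)/(449980 - 90460) = -22752/359520 = -22752*1/359520 = -237/3745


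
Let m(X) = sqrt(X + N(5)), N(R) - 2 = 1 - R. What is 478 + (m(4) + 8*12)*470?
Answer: 45598 + 470*sqrt(2) ≈ 46263.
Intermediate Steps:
N(R) = 3 - R (N(R) = 2 + (1 - R) = 3 - R)
m(X) = sqrt(-2 + X) (m(X) = sqrt(X + (3 - 1*5)) = sqrt(X + (3 - 5)) = sqrt(X - 2) = sqrt(-2 + X))
478 + (m(4) + 8*12)*470 = 478 + (sqrt(-2 + 4) + 8*12)*470 = 478 + (sqrt(2) + 96)*470 = 478 + (96 + sqrt(2))*470 = 478 + (45120 + 470*sqrt(2)) = 45598 + 470*sqrt(2)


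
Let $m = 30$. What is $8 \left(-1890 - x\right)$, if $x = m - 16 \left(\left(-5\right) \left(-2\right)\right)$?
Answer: $-14080$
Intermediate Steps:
$x = -130$ ($x = 30 - 16 \left(\left(-5\right) \left(-2\right)\right) = 30 - 160 = -130$)
$8 \left(-1890 - x\right) = 8 \left(-1890 - -130\right) = 8 \left(-1890 + 130\right) = 8 \left(-1760\right) = -14080$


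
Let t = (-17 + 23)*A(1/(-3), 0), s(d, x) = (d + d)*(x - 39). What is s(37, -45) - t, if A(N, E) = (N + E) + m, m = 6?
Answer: -6250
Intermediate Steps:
A(N, E) = 6 + E + N (A(N, E) = (N + E) + 6 = (E + N) + 6 = 6 + E + N)
s(d, x) = 2*d*(-39 + x) (s(d, x) = (2*d)*(-39 + x) = 2*d*(-39 + x))
t = 34 (t = (-17 + 23)*(6 + 0 + 1/(-3)) = 6*(6 + 0 - ⅓) = 6*(17/3) = 34)
s(37, -45) - t = 2*37*(-39 - 45) - 1*34 = 2*37*(-84) - 34 = -6216 - 34 = -6250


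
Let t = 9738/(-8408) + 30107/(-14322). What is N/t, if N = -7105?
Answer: 2777856060/1274699 ≈ 2179.2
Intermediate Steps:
t = -1274699/390972 (t = 9738*(-1/8408) + 30107*(-1/14322) = -4869/4204 - 391/186 = -1274699/390972 ≈ -3.2603)
N/t = -7105/(-1274699/390972) = -7105*(-390972/1274699) = 2777856060/1274699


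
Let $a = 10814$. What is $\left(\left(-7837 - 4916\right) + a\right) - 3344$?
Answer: $-5283$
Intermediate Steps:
$\left(\left(-7837 - 4916\right) + a\right) - 3344 = \left(\left(-7837 - 4916\right) + 10814\right) - 3344 = \left(-12753 + 10814\right) - 3344 = -1939 - 3344 = -5283$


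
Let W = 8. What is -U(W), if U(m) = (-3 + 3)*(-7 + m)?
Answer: 0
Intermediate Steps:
U(m) = 0 (U(m) = 0*(-7 + m) = 0)
-U(W) = -1*0 = 0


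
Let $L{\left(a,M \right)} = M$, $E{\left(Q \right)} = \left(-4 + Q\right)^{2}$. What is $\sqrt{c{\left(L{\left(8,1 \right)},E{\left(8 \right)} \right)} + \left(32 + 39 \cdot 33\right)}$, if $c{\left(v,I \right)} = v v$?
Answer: $2 \sqrt{330} \approx 36.332$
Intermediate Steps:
$c{\left(v,I \right)} = v^{2}$
$\sqrt{c{\left(L{\left(8,1 \right)},E{\left(8 \right)} \right)} + \left(32 + 39 \cdot 33\right)} = \sqrt{1^{2} + \left(32 + 39 \cdot 33\right)} = \sqrt{1 + \left(32 + 1287\right)} = \sqrt{1 + 1319} = \sqrt{1320} = 2 \sqrt{330}$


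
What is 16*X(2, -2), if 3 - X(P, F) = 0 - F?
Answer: 16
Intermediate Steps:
X(P, F) = 3 + F (X(P, F) = 3 - (0 - F) = 3 - (-1)*F = 3 + F)
16*X(2, -2) = 16*(3 - 2) = 16*1 = 16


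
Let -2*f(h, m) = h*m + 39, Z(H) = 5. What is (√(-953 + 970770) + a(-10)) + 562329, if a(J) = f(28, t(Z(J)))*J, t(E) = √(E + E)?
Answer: 562524 + √969817 + 140*√10 ≈ 5.6395e+5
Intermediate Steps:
t(E) = √2*√E (t(E) = √(2*E) = √2*√E)
f(h, m) = -39/2 - h*m/2 (f(h, m) = -(h*m + 39)/2 = -(39 + h*m)/2 = -39/2 - h*m/2)
a(J) = J*(-39/2 - 14*√10) (a(J) = (-39/2 - ½*28*√2*√5)*J = (-39/2 - ½*28*√10)*J = (-39/2 - 14*√10)*J = J*(-39/2 - 14*√10))
(√(-953 + 970770) + a(-10)) + 562329 = (√(-953 + 970770) - ½*(-10)*(39 + 28*√10)) + 562329 = (√969817 + (195 + 140*√10)) + 562329 = (195 + √969817 + 140*√10) + 562329 = 562524 + √969817 + 140*√10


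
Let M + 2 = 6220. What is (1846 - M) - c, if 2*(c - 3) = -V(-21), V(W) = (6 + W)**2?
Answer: -8525/2 ≈ -4262.5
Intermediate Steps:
M = 6218 (M = -2 + 6220 = 6218)
c = -219/2 (c = 3 + (-(6 - 21)**2)/2 = 3 + (-1*(-15)**2)/2 = 3 + (-1*225)/2 = 3 + (1/2)*(-225) = 3 - 225/2 = -219/2 ≈ -109.50)
(1846 - M) - c = (1846 - 1*6218) - 1*(-219/2) = (1846 - 6218) + 219/2 = -4372 + 219/2 = -8525/2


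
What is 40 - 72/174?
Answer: 1148/29 ≈ 39.586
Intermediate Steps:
40 - 72/174 = 40 + (1/174)*(-72) = 40 - 12/29 = 1148/29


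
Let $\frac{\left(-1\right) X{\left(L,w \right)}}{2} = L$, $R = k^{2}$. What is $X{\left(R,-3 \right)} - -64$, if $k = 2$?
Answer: $56$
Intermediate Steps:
$R = 4$ ($R = 2^{2} = 4$)
$X{\left(L,w \right)} = - 2 L$
$X{\left(R,-3 \right)} - -64 = \left(-2\right) 4 - -64 = -8 + 64 = 56$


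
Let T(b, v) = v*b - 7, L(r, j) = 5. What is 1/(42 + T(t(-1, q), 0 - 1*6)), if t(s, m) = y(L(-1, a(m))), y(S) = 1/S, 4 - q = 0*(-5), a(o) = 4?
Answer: 5/169 ≈ 0.029586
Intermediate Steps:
q = 4 (q = 4 - 0*(-5) = 4 - 1*0 = 4 + 0 = 4)
t(s, m) = ⅕ (t(s, m) = 1/5 = ⅕)
T(b, v) = -7 + b*v (T(b, v) = b*v - 7 = -7 + b*v)
1/(42 + T(t(-1, q), 0 - 1*6)) = 1/(42 + (-7 + (0 - 1*6)/5)) = 1/(42 + (-7 + (0 - 6)/5)) = 1/(42 + (-7 + (⅕)*(-6))) = 1/(42 + (-7 - 6/5)) = 1/(42 - 41/5) = 1/(169/5) = 5/169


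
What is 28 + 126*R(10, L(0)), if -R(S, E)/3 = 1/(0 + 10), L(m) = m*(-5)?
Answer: -49/5 ≈ -9.8000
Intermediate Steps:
L(m) = -5*m
R(S, E) = -3/10 (R(S, E) = -3/(0 + 10) = -3/10)
28 + 126*R(10, L(0)) = 28 + 126*(-3/10) = 28 - 189/5 = -49/5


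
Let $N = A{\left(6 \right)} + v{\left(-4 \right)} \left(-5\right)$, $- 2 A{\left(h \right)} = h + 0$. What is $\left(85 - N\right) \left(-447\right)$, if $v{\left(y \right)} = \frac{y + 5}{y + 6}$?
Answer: $- \frac{80907}{2} \approx -40454.0$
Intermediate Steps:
$A{\left(h \right)} = - \frac{h}{2}$ ($A{\left(h \right)} = - \frac{h + 0}{2} = - \frac{h}{2}$)
$v{\left(y \right)} = \frac{5 + y}{6 + y}$
$N = - \frac{11}{2}$ ($N = \left(- \frac{1}{2}\right) 6 + \frac{5 - 4}{6 - 4} \left(-5\right) = -3 + \frac{1}{2} \cdot 1 \left(-5\right) = -3 + \frac{1}{2} \left(-5\right) = -3 - \frac{5}{2} = - \frac{11}{2} \approx -5.5$)
$\left(85 - N\right) \left(-447\right) = \left(85 - - \frac{11}{2}\right) \left(-447\right) = \left(85 + \frac{11}{2}\right) \left(-447\right) = \frac{181}{2} \left(-447\right) = - \frac{80907}{2}$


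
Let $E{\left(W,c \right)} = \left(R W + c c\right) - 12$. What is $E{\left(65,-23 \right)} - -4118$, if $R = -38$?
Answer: $2165$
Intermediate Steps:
$E{\left(W,c \right)} = -12 + c^{2} - 38 W$ ($E{\left(W,c \right)} = \left(- 38 W + c c\right) - 12 = \left(- 38 W + c^{2}\right) - 12 = \left(c^{2} - 38 W\right) - 12 = -12 + c^{2} - 38 W$)
$E{\left(65,-23 \right)} - -4118 = \left(-12 + \left(-23\right)^{2} - 2470\right) - -4118 = \left(-12 + 529 - 2470\right) + 4118 = -1953 + 4118 = 2165$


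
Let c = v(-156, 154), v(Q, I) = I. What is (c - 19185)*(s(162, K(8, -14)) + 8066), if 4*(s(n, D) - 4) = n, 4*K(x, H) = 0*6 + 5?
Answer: -308701851/2 ≈ -1.5435e+8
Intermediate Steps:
K(x, H) = 5/4 (K(x, H) = (0*6 + 5)/4 = (0 + 5)/4 = (1/4)*5 = 5/4)
s(n, D) = 4 + n/4
c = 154
(c - 19185)*(s(162, K(8, -14)) + 8066) = (154 - 19185)*((4 + (1/4)*162) + 8066) = -19031*((4 + 81/2) + 8066) = -19031*(89/2 + 8066) = -19031*16221/2 = -308701851/2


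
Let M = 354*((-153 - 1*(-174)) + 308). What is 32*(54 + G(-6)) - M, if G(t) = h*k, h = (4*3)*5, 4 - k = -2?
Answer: -103218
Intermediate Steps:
k = 6 (k = 4 - 1*(-2) = 4 + 2 = 6)
h = 60 (h = 12*5 = 60)
M = 116466 (M = 354*((-153 + 174) + 308) = 354*(21 + 308) = 354*329 = 116466)
G(t) = 360 (G(t) = 60*6 = 360)
32*(54 + G(-6)) - M = 32*(54 + 360) - 1*116466 = 32*414 - 116466 = 13248 - 116466 = -103218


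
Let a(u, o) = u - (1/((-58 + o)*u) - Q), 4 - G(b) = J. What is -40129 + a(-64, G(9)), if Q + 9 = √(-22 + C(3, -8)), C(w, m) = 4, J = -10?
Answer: -113208833/2816 + 3*I*√2 ≈ -40202.0 + 4.2426*I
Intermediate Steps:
G(b) = 14 (G(b) = 4 - 1*(-10) = 4 + 10 = 14)
Q = -9 + 3*I*√2 (Q = -9 + √(-22 + 4) = -9 + √(-18) = -9 + 3*I*√2 ≈ -9.0 + 4.2426*I)
a(u, o) = -9 + u - 1/(u*(-58 + o)) + 3*I*√2 (a(u, o) = u - (1/((-58 + o)*u) - (-9 + 3*I*√2)) = u - (1/(u*(-58 + o)) + (9 - 3*I*√2)) = u - (9 + 1/(u*(-58 + o)) - 3*I*√2) = u + (-9 - 1/(u*(-58 + o)) + 3*I*√2) = -9 + u - 1/(u*(-58 + o)) + 3*I*√2)
-40129 + a(-64, G(9)) = -40129 + (-1 - 58*(-64)² + 14*(-64)² + 174*(-64)*(3 - I*√2) - 3*14*(-64)*(3 - I*√2))/((-64)*(-58 + 14)) = -40129 - 1/64*(-1 - 58*4096 + 14*4096 + (-33408 + 11136*I*√2) + (8064 - 2688*I*√2))/(-44) = -40129 - 1/64*(-1/44)*(-1 - 237568 + 57344 + (-33408 + 11136*I*√2) + (8064 - 2688*I*√2)) = -40129 - 1/64*(-1/44)*(-205569 + 8448*I*√2) = -40129 + (-205569/2816 + 3*I*√2) = -113208833/2816 + 3*I*√2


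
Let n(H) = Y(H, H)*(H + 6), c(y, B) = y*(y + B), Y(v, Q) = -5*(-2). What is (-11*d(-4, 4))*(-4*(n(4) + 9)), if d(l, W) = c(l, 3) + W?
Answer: 38368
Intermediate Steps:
Y(v, Q) = 10
c(y, B) = y*(B + y)
n(H) = 60 + 10*H (n(H) = 10*(H + 6) = 10*(6 + H) = 60 + 10*H)
d(l, W) = W + l*(3 + l) (d(l, W) = l*(3 + l) + W = W + l*(3 + l))
(-11*d(-4, 4))*(-4*(n(4) + 9)) = (-11*(4 - 4*(3 - 4)))*(-4*((60 + 10*4) + 9)) = (-11*(4 - 4*(-1)))*(-4*((60 + 40) + 9)) = (-11*(4 + 4))*(-4*(100 + 9)) = (-11*8)*(-4*109) = -88*(-436) = 38368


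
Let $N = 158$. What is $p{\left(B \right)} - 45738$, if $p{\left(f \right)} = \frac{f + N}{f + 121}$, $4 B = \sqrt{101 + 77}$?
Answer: $- \frac{5352976927}{117039} - \frac{74 \sqrt{178}}{117039} \approx -45737.0$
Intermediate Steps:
$B = \frac{\sqrt{178}}{4}$ ($B = \frac{\sqrt{101 + 77}}{4} = \frac{\sqrt{178}}{4} \approx 3.3354$)
$p{\left(f \right)} = \frac{158 + f}{121 + f}$ ($p{\left(f \right)} = \frac{f + 158}{f + 121} = \frac{158 + f}{121 + f}$)
$p{\left(B \right)} - 45738 = \frac{158 + \frac{\sqrt{178}}{4}}{121 + \frac{\sqrt{178}}{4}} - 45738 = -45738 + \frac{158 + \frac{\sqrt{178}}{4}}{121 + \frac{\sqrt{178}}{4}}$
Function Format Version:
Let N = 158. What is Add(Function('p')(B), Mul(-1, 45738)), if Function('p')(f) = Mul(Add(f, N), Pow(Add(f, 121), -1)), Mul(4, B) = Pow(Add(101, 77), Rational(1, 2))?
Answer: Add(Rational(-5352976927, 117039), Mul(Rational(-74, 117039), Pow(178, Rational(1, 2)))) ≈ -45737.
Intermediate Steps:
B = Mul(Rational(1, 4), Pow(178, Rational(1, 2))) (B = Mul(Rational(1, 4), Pow(Add(101, 77), Rational(1, 2))) = Mul(Rational(1, 4), Pow(178, Rational(1, 2))) ≈ 3.3354)
Function('p')(f) = Mul(Pow(Add(121, f), -1), Add(158, f)) (Function('p')(f) = Mul(Add(f, 158), Pow(Add(f, 121), -1)) = Mul(Add(158, f), Pow(Add(121, f), -1)) = Mul(Pow(Add(121, f), -1), Add(158, f)))
Add(Function('p')(B), Mul(-1, 45738)) = Add(Mul(Pow(Add(121, Mul(Rational(1, 4), Pow(178, Rational(1, 2)))), -1), Add(158, Mul(Rational(1, 4), Pow(178, Rational(1, 2))))), Mul(-1, 45738)) = Add(Mul(Pow(Add(121, Mul(Rational(1, 4), Pow(178, Rational(1, 2)))), -1), Add(158, Mul(Rational(1, 4), Pow(178, Rational(1, 2))))), -45738) = Add(-45738, Mul(Pow(Add(121, Mul(Rational(1, 4), Pow(178, Rational(1, 2)))), -1), Add(158, Mul(Rational(1, 4), Pow(178, Rational(1, 2))))))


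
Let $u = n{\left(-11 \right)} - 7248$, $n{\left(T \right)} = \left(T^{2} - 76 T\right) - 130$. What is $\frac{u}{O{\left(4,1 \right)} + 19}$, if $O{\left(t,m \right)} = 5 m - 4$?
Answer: $- \frac{6421}{20} \approx -321.05$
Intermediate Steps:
$n{\left(T \right)} = -130 + T^{2} - 76 T$
$O{\left(t,m \right)} = -4 + 5 m$
$u = -6421$ ($u = \left(-130 + \left(-11\right)^{2} - -836\right) - 7248 = \left(-130 + 121 + 836\right) - 7248 = 827 - 7248 = -6421$)
$\frac{u}{O{\left(4,1 \right)} + 19} = - \frac{6421}{\left(-4 + 5 \cdot 1\right) + 19} = - \frac{6421}{\left(-4 + 5\right) + 19} = - \frac{6421}{1 + 19} = - \frac{6421}{20}$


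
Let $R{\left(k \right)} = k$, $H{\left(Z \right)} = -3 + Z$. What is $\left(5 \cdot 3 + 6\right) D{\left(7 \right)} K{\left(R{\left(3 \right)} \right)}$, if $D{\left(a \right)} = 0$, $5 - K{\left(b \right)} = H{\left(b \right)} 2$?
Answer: $0$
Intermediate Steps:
$K{\left(b \right)} = 11 - 2 b$ ($K{\left(b \right)} = 5 - \left(-3 + b\right) 2 = 5 - \left(-6 + 2 b\right) = 11 - 2 b$)
$\left(5 \cdot 3 + 6\right) D{\left(7 \right)} K{\left(R{\left(3 \right)} \right)} = \left(5 \cdot 3 + 6\right) 0 \left(11 - 6\right) = \left(15 + 6\right) 0 \left(11 - 6\right) = 21 \cdot 0 \cdot 5 = 0 \cdot 5 = 0$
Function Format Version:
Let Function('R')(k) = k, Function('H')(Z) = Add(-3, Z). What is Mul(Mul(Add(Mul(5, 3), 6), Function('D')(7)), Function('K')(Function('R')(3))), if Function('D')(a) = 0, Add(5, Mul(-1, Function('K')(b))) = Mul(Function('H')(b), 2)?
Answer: 0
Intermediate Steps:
Function('K')(b) = Add(11, Mul(-2, b)) (Function('K')(b) = Add(5, Mul(-1, Mul(Add(-3, b), 2))) = Add(5, Mul(-1, Add(-6, Mul(2, b)))) = Add(5, Add(6, Mul(-2, b))) = Add(11, Mul(-2, b)))
Mul(Mul(Add(Mul(5, 3), 6), Function('D')(7)), Function('K')(Function('R')(3))) = Mul(Mul(Add(Mul(5, 3), 6), 0), Add(11, Mul(-2, 3))) = Mul(Mul(Add(15, 6), 0), Add(11, -6)) = Mul(Mul(21, 0), 5) = Mul(0, 5) = 0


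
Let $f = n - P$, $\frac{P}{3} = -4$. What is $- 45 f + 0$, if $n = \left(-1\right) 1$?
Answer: $-495$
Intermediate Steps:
$P = -12$ ($P = 3 \left(-4\right) = -12$)
$n = -1$
$f = 11$ ($f = -1 - -12 = -1 + 12 = 11$)
$- 45 f + 0 = \left(-45\right) 11 + 0 = -495 + 0 = -495$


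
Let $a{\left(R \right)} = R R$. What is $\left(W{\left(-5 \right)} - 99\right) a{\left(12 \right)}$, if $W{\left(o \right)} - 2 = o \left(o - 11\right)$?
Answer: $-2448$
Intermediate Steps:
$W{\left(o \right)} = 2 + o \left(-11 + o\right)$ ($W{\left(o \right)} = 2 + o \left(o - 11\right) = 2 + o \left(-11 + o\right)$)
$a{\left(R \right)} = R^{2}$
$\left(W{\left(-5 \right)} - 99\right) a{\left(12 \right)} = \left(\left(2 + \left(-5\right)^{2} - -55\right) - 99\right) 12^{2} = \left(\left(2 + 25 + 55\right) - 99\right) 144 = \left(82 - 99\right) 144 = \left(-17\right) 144 = -2448$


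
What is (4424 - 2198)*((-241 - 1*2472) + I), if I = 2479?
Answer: -520884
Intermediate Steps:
(4424 - 2198)*((-241 - 1*2472) + I) = (4424 - 2198)*((-241 - 1*2472) + 2479) = 2226*((-241 - 2472) + 2479) = 2226*(-2713 + 2479) = 2226*(-234) = -520884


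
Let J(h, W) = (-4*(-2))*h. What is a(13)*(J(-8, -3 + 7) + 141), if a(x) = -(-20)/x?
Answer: 1540/13 ≈ 118.46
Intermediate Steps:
a(x) = 20/x
J(h, W) = 8*h
a(13)*(J(-8, -3 + 7) + 141) = (20/13)*(8*(-8) + 141) = (20*(1/13))*(-64 + 141) = (20/13)*77 = 1540/13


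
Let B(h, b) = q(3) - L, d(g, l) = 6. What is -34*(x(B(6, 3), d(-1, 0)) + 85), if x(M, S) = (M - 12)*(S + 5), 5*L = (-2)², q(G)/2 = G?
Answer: -1734/5 ≈ -346.80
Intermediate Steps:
q(G) = 2*G
L = ⅘ (L = (⅕)*(-2)² = (⅕)*4 = ⅘ ≈ 0.80000)
B(h, b) = 26/5 (B(h, b) = 2*3 - 1*⅘ = 6 - ⅘ = 26/5)
x(M, S) = (-12 + M)*(5 + S)
-34*(x(B(6, 3), d(-1, 0)) + 85) = -34*((-60 - 12*6 + 5*(26/5) + (26/5)*6) + 85) = -34*((-60 - 72 + 26 + 156/5) + 85) = -34*(-374/5 + 85) = -34*51/5 = -1734/5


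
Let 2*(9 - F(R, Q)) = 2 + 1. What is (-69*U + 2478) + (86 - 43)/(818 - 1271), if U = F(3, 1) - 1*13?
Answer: 2588809/906 ≈ 2857.4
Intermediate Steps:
F(R, Q) = 15/2 (F(R, Q) = 9 - (2 + 1)/2 = 9 - 1/2*3 = 9 - 3/2 = 15/2)
U = -11/2 (U = 15/2 - 1*13 = 15/2 - 13 = -11/2 ≈ -5.5000)
(-69*U + 2478) + (86 - 43)/(818 - 1271) = (-69*(-11/2) + 2478) + (86 - 43)/(818 - 1271) = (759/2 + 2478) + 43/(-453) = 5715/2 + 43*(-1/453) = 5715/2 - 43/453 = 2588809/906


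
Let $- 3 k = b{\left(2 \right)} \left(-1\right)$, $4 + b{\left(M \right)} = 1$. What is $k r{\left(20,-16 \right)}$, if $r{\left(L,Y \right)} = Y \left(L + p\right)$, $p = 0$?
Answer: $320$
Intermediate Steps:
$b{\left(M \right)} = -3$ ($b{\left(M \right)} = -4 + 1 = -3$)
$r{\left(L,Y \right)} = L Y$ ($r{\left(L,Y \right)} = Y \left(L + 0\right) = Y L = L Y$)
$k = -1$ ($k = - \frac{\left(-3\right) \left(-1\right)}{3} = \left(- \frac{1}{3}\right) 3 = -1$)
$k r{\left(20,-16 \right)} = - 20 \left(-16\right) = \left(-1\right) \left(-320\right) = 320$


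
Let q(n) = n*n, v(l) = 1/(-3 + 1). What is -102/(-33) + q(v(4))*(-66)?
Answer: -295/22 ≈ -13.409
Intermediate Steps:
v(l) = -½ (v(l) = 1/(-2) = -½)
q(n) = n²
-102/(-33) + q(v(4))*(-66) = -102/(-33) + (-½)²*(-66) = -102*(-1/33) + (¼)*(-66) = 34/11 - 33/2 = -295/22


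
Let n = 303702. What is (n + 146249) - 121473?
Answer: 328478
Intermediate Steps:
(n + 146249) - 121473 = (303702 + 146249) - 121473 = 449951 - 121473 = 328478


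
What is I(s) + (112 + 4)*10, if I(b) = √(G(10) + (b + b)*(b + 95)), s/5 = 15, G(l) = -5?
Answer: 1160 + √25495 ≈ 1319.7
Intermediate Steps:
s = 75 (s = 5*15 = 75)
I(b) = √(-5 + 2*b*(95 + b)) (I(b) = √(-5 + (b + b)*(b + 95)) = √(-5 + (2*b)*(95 + b)) = √(-5 + 2*b*(95 + b)))
I(s) + (112 + 4)*10 = √(-5 + 2*75² + 190*75) + (112 + 4)*10 = √(-5 + 2*5625 + 14250) + 116*10 = √(-5 + 11250 + 14250) + 1160 = √25495 + 1160 = 1160 + √25495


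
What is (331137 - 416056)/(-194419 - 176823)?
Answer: 84919/371242 ≈ 0.22874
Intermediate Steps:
(331137 - 416056)/(-194419 - 176823) = -84919/(-371242) = -84919*(-1/371242) = 84919/371242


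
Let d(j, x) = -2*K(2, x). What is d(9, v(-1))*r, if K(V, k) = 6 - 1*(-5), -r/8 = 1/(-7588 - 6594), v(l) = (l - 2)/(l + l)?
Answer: -88/7091 ≈ -0.012410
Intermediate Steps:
v(l) = (-2 + l)/(2*l) (v(l) = (-2 + l)/((2*l)) = (-2 + l)*(1/(2*l)) = (-2 + l)/(2*l))
r = 4/7091 (r = -8/(-7588 - 6594) = -8/(-14182) = -8*(-1/14182) = 4/7091 ≈ 0.00056410)
K(V, k) = 11 (K(V, k) = 6 + 5 = 11)
d(j, x) = -22 (d(j, x) = -2*11 = -22)
d(9, v(-1))*r = -22*4/7091 = -88/7091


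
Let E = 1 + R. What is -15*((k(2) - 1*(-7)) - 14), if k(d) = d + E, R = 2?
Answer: 30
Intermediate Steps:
E = 3 (E = 1 + 2 = 3)
k(d) = 3 + d (k(d) = d + 3 = 3 + d)
-15*((k(2) - 1*(-7)) - 14) = -15*(((3 + 2) - 1*(-7)) - 14) = -15*((5 + 7) - 14) = -15*(12 - 14) = -15*(-2) = 30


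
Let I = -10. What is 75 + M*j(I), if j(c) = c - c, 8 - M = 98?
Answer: 75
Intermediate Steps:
M = -90 (M = 8 - 1*98 = 8 - 98 = -90)
j(c) = 0
75 + M*j(I) = 75 - 90*0 = 75 + 0 = 75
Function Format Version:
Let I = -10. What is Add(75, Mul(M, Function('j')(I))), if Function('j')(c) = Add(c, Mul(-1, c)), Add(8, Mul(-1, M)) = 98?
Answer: 75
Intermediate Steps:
M = -90 (M = Add(8, Mul(-1, 98)) = Add(8, -98) = -90)
Function('j')(c) = 0
Add(75, Mul(M, Function('j')(I))) = Add(75, Mul(-90, 0)) = Add(75, 0) = 75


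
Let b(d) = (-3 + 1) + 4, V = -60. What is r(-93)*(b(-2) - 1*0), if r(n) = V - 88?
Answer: -296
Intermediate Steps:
b(d) = 2 (b(d) = -2 + 4 = 2)
r(n) = -148 (r(n) = -60 - 88 = -148)
r(-93)*(b(-2) - 1*0) = -148*(2 - 1*0) = -148*(2 + 0) = -148*2 = -296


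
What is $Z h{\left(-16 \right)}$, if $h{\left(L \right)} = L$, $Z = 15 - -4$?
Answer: $-304$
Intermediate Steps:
$Z = 19$ ($Z = 15 + 4 = 19$)
$Z h{\left(-16 \right)} = 19 \left(-16\right) = -304$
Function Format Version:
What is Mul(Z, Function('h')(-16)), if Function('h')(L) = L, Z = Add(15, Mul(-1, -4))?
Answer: -304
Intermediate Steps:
Z = 19 (Z = Add(15, 4) = 19)
Mul(Z, Function('h')(-16)) = Mul(19, -16) = -304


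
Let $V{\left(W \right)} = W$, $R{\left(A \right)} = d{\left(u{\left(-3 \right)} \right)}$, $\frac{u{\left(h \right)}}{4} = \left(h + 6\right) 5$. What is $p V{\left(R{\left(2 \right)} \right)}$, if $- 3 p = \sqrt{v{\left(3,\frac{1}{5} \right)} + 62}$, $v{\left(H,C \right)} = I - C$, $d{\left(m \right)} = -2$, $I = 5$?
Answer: $\frac{2 \sqrt{1670}}{15} \approx 5.4488$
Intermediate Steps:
$u{\left(h \right)} = 120 + 20 h$ ($u{\left(h \right)} = 4 \left(h + 6\right) 5 = 4 \left(6 + h\right) 5 = 4 \left(30 + 5 h\right) = 120 + 20 h$)
$R{\left(A \right)} = -2$
$v{\left(H,C \right)} = 5 - C$
$p = - \frac{\sqrt{1670}}{15}$ ($p = - \frac{\sqrt{\left(5 - \frac{1}{5}\right) + 62}}{3} = - \frac{\sqrt{\frac{24}{5} + 62}}{3} = - \frac{\sqrt{\frac{334}{5}}}{3} = - \frac{\frac{1}{5} \sqrt{1670}}{3} = - \frac{\sqrt{1670}}{15} \approx -2.7244$)
$p V{\left(R{\left(2 \right)} \right)} = - \frac{\sqrt{1670}}{15} \left(-2\right) = \frac{2 \sqrt{1670}}{15}$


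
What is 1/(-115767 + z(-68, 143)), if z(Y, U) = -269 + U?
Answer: -1/115893 ≈ -8.6286e-6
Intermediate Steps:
1/(-115767 + z(-68, 143)) = 1/(-115767 + (-269 + 143)) = 1/(-115767 - 126) = 1/(-115893) = -1/115893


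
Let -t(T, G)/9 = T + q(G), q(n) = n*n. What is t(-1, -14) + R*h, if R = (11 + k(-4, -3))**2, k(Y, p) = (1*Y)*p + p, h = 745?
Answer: 296245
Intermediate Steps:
k(Y, p) = p + Y*p (k(Y, p) = Y*p + p = p + Y*p)
q(n) = n**2
t(T, G) = -9*T - 9*G**2 (t(T, G) = -9*(T + G**2) = -9*T - 9*G**2)
R = 400 (R = (11 - 3*(1 - 4))**2 = (11 - 3*(-3))**2 = (11 + 9)**2 = 20**2 = 400)
t(-1, -14) + R*h = (-9*(-1) - 9*(-14)**2) + 400*745 = (9 - 9*196) + 298000 = (9 - 1764) + 298000 = -1755 + 298000 = 296245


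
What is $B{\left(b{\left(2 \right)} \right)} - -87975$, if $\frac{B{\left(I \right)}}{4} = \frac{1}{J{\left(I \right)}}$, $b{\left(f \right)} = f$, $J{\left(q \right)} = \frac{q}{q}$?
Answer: $87979$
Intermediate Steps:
$J{\left(q \right)} = 1$
$B{\left(I \right)} = 4$ ($B{\left(I \right)} = \frac{4}{1} = 4 \cdot 1 = 4$)
$B{\left(b{\left(2 \right)} \right)} - -87975 = 4 - -87975 = 4 + 87975 = 87979$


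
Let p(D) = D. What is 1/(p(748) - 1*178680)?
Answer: -1/177932 ≈ -5.6201e-6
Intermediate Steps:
1/(p(748) - 1*178680) = 1/(748 - 1*178680) = 1/(748 - 178680) = 1/(-177932) = -1/177932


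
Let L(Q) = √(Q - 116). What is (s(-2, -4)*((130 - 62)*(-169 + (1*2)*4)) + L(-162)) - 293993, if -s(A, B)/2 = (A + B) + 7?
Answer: -272097 + I*√278 ≈ -2.721e+5 + 16.673*I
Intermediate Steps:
s(A, B) = -14 - 2*A - 2*B (s(A, B) = -2*((A + B) + 7) = -2*(7 + A + B) = -14 - 2*A - 2*B)
L(Q) = √(-116 + Q)
(s(-2, -4)*((130 - 62)*(-169 + (1*2)*4)) + L(-162)) - 293993 = ((-14 - 2*(-2) - 2*(-4))*((130 - 62)*(-169 + (1*2)*4)) + √(-116 - 162)) - 293993 = ((-14 + 4 + 8)*(68*(-169 + 2*4)) + √(-278)) - 293993 = (-136*(-169 + 8) + I*√278) - 293993 = (-136*(-161) + I*√278) - 293993 = (-2*(-10948) + I*√278) - 293993 = (21896 + I*√278) - 293993 = -272097 + I*√278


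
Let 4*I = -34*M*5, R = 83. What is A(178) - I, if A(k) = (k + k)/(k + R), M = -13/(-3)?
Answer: 96847/522 ≈ 185.53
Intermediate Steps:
M = 13/3 (M = -13*(-⅓) = 13/3 ≈ 4.3333)
I = -1105/6 (I = (-34*13/3*5)/4 = (-442/3*5)/4 = (¼)*(-2210/3) = -1105/6 ≈ -184.17)
A(k) = 2*k/(83 + k) (A(k) = (k + k)/(k + 83) = (2*k)/(83 + k) = 2*k/(83 + k))
A(178) - I = 2*178/(83 + 178) - 1*(-1105/6) = 2*178/261 + 1105/6 = 2*178*(1/261) + 1105/6 = 356/261 + 1105/6 = 96847/522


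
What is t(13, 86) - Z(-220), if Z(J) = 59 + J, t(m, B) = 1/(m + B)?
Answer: 15940/99 ≈ 161.01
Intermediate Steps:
t(m, B) = 1/(B + m)
t(13, 86) - Z(-220) = 1/(86 + 13) - (59 - 220) = 1/99 - 1*(-161) = 1/99 + 161 = 15940/99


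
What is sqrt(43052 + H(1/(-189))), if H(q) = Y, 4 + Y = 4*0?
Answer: 2*sqrt(10762) ≈ 207.48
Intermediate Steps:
Y = -4 (Y = -4 + 4*0 = -4 + 0 = -4)
H(q) = -4
sqrt(43052 + H(1/(-189))) = sqrt(43052 - 4) = sqrt(43048) = 2*sqrt(10762)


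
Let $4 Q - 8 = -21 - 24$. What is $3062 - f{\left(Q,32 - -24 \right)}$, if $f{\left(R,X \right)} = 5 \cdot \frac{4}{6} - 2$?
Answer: $\frac{9182}{3} \approx 3060.7$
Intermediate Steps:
$Q = - \frac{37}{4}$ ($Q = 2 + \frac{-21 - 24}{4} = 2 + \frac{1}{4} \left(-45\right) = 2 - \frac{45}{4} = - \frac{37}{4} \approx -9.25$)
$f{\left(R,X \right)} = \frac{4}{3}$ ($f{\left(R,X \right)} = 5 \cdot 4 \cdot \frac{1}{6} - 2 = 5 \cdot \frac{2}{3} - 2 = \frac{10}{3} - 2 = \frac{4}{3}$)
$3062 - f{\left(Q,32 - -24 \right)} = 3062 - \frac{4}{3} = \frac{9182}{3}$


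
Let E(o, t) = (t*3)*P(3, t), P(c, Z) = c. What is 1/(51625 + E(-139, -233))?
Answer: 1/49528 ≈ 2.0191e-5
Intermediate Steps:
E(o, t) = 9*t (E(o, t) = (t*3)*3 = (3*t)*3 = 9*t)
1/(51625 + E(-139, -233)) = 1/(51625 + 9*(-233)) = 1/(51625 - 2097) = 1/49528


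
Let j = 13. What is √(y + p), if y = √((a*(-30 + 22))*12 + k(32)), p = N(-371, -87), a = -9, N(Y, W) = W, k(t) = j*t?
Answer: √(-87 + 16*√5) ≈ 7.157*I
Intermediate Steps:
k(t) = 13*t
p = -87
y = 16*√5 (y = √(-9*(-30 + 22)*12 + 13*32) = √(-9*(-8)*12 + 416) = √(72*12 + 416) = √(864 + 416) = √1280 = 16*√5 ≈ 35.777)
√(y + p) = √(16*√5 - 87) = √(-87 + 16*√5)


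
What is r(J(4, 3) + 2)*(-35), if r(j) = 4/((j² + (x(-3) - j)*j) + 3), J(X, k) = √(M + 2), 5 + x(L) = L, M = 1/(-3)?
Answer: 5460/187 - 1120*√15/187 ≈ 6.0014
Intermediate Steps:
M = -⅓ (M = 1*(-⅓) = -⅓ ≈ -0.33333)
x(L) = -5 + L
J(X, k) = √15/3 (J(X, k) = √(-⅓ + 2) = √(5/3) = √15/3)
r(j) = 4/(3 + j² + j*(-8 - j)) (r(j) = 4/((j² + ((-5 - 3) - j)*j) + 3) = 4/((j² + (-8 - j)*j) + 3) = 4/((j² + j*(-8 - j)) + 3) = 4/(3 + j² + j*(-8 - j)))
r(J(4, 3) + 2)*(-35) = -4/(-3 + 8*(√15/3 + 2))*(-35) = -4/(-3 + 8*(2 + √15/3))*(-35) = -4/(-3 + (16 + 8*√15/3))*(-35) = -4/(13 + 8*√15/3)*(-35) = 140/(13 + 8*√15/3)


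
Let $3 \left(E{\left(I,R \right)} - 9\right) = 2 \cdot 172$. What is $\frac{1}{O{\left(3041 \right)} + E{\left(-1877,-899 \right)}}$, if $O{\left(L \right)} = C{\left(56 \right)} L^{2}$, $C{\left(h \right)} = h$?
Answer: $\frac{3}{1553610779} \approx 1.931 \cdot 10^{-9}$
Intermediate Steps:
$E{\left(I,R \right)} = \frac{371}{3}$ ($E{\left(I,R \right)} = 9 + \frac{2 \cdot 172}{3} = 9 + \frac{1}{3} \cdot 344 = 9 + \frac{344}{3} = \frac{371}{3}$)
$O{\left(L \right)} = 56 L^{2}$
$\frac{1}{O{\left(3041 \right)} + E{\left(-1877,-899 \right)}} = \frac{1}{56 \cdot 3041^{2} + \frac{371}{3}} = \frac{1}{56 \cdot 9247681 + \frac{371}{3}} = \frac{1}{517870136 + \frac{371}{3}} = \frac{1}{\frac{1553610779}{3}} = \frac{3}{1553610779}$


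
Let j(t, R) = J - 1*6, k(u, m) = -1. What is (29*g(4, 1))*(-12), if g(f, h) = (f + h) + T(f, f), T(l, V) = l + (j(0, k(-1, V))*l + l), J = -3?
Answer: 8004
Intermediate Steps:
j(t, R) = -9 (j(t, R) = -3 - 1*6 = -3 - 6 = -9)
T(l, V) = -7*l (T(l, V) = l + (-9*l + l) = l - 8*l = -7*l)
g(f, h) = h - 6*f (g(f, h) = (f + h) - 7*f = h - 6*f)
(29*g(4, 1))*(-12) = (29*(1 - 6*4))*(-12) = (29*(1 - 24))*(-12) = (29*(-23))*(-12) = -667*(-12) = 8004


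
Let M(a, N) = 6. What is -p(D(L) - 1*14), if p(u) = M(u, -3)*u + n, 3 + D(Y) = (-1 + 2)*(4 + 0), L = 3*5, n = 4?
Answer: 74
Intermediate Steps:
L = 15
D(Y) = 1 (D(Y) = -3 + (-1 + 2)*(4 + 0) = -3 + 1*4 = -3 + 4 = 1)
p(u) = 4 + 6*u (p(u) = 6*u + 4 = 4 + 6*u)
-p(D(L) - 1*14) = -(4 + 6*(1 - 1*14)) = -(4 + 6*(1 - 14)) = -(4 + 6*(-13)) = -(4 - 78) = -1*(-74) = 74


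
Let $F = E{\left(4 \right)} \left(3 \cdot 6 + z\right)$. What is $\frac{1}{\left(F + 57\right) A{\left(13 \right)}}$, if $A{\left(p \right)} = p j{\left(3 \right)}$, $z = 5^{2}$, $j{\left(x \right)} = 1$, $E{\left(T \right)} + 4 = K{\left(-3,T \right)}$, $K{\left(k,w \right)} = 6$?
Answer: $\frac{1}{1859} \approx 0.00053792$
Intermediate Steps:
$E{\left(T \right)} = 2$ ($E{\left(T \right)} = -4 + 6 = 2$)
$z = 25$
$F = 86$ ($F = 2 \left(3 \cdot 6 + 25\right) = 2 \left(18 + 25\right) = 2 \cdot 43 = 86$)
$A{\left(p \right)} = p$ ($A{\left(p \right)} = p 1 = p$)
$\frac{1}{\left(F + 57\right) A{\left(13 \right)}} = \frac{1}{\left(86 + 57\right) 13} = \frac{1}{143 \cdot 13} = \frac{1}{1859}$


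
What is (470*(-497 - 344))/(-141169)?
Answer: 395270/141169 ≈ 2.8000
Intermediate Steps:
(470*(-497 - 344))/(-141169) = (470*(-841))*(-1/141169) = -395270*(-1/141169) = 395270/141169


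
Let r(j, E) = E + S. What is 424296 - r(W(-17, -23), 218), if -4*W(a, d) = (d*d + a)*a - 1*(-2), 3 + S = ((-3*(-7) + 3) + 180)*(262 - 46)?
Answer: 380017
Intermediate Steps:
S = 44061 (S = -3 + ((-3*(-7) + 3) + 180)*(262 - 46) = -3 + ((21 + 3) + 180)*216 = -3 + (24 + 180)*216 = -3 + 204*216 = -3 + 44064 = 44061)
W(a, d) = -½ - a*(a + d²)/4 (W(a, d) = -((d*d + a)*a - 1*(-2))/4 = -((d² + a)*a + 2)/4 = -((a + d²)*a + 2)/4 = -(a*(a + d²) + 2)/4 = -(2 + a*(a + d²))/4 = -½ - a*(a + d²)/4)
r(j, E) = 44061 + E (r(j, E) = E + 44061 = 44061 + E)
424296 - r(W(-17, -23), 218) = 424296 - (44061 + 218) = 424296 - 1*44279 = 424296 - 44279 = 380017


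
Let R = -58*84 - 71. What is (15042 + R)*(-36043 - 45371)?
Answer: -822199986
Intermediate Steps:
R = -4943 (R = -4872 - 71 = -4943)
(15042 + R)*(-36043 - 45371) = (15042 - 4943)*(-36043 - 45371) = 10099*(-81414) = -822199986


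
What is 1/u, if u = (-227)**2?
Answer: 1/51529 ≈ 1.9407e-5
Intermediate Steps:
u = 51529
1/u = 1/51529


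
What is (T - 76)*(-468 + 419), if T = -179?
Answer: 12495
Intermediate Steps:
(T - 76)*(-468 + 419) = (-179 - 76)*(-468 + 419) = -255*(-49) = 12495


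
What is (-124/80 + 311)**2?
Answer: 38303721/400 ≈ 95759.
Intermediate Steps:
(-124/80 + 311)**2 = (-124*1/80 + 311)**2 = (-31/20 + 311)**2 = (6189/20)**2 = 38303721/400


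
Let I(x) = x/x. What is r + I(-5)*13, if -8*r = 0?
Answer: 13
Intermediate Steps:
r = 0 (r = -⅛*0 = 0)
I(x) = 1
r + I(-5)*13 = 0 + 1*13 = 0 + 13 = 13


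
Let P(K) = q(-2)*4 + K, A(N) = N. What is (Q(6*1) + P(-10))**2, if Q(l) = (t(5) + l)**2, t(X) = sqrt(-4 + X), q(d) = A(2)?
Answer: 2209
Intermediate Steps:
q(d) = 2
P(K) = 8 + K (P(K) = 2*4 + K = 8 + K)
Q(l) = (1 + l)**2 (Q(l) = (sqrt(-4 + 5) + l)**2 = (sqrt(1) + l)**2 = (1 + l)**2)
(Q(6*1) + P(-10))**2 = ((1 + 6*1)**2 + (8 - 10))**2 = ((1 + 6)**2 - 2)**2 = (7**2 - 2)**2 = (49 - 2)**2 = 47**2 = 2209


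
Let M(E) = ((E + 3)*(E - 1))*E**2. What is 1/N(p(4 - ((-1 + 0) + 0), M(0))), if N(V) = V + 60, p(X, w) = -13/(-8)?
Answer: 8/493 ≈ 0.016227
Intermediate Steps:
M(E) = E**2*(-1 + E)*(3 + E) (M(E) = ((3 + E)*(-1 + E))*E**2 = ((-1 + E)*(3 + E))*E**2 = E**2*(-1 + E)*(3 + E))
p(X, w) = 13/8 (p(X, w) = -13*(-1/8) = 13/8)
N(V) = 60 + V
1/N(p(4 - ((-1 + 0) + 0), M(0))) = 1/(60 + 13/8) = 1/(493/8) = 8/493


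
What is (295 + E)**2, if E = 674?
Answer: 938961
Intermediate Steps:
(295 + E)**2 = (295 + 674)**2 = 969**2 = 938961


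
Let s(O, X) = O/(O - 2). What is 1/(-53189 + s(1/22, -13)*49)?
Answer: -43/2287176 ≈ -1.8800e-5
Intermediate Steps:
s(O, X) = O/(-2 + O)
1/(-53189 + s(1/22, -13)*49) = 1/(-53189 + (1/(22*(-2 + 1/22)))*49) = 1/(-53189 + (1/(22*(-43/22)))*49) = 1/(-53189 + ((1/22)*(-22/43))*49) = 1/(-53189 - 1/43*49) = 1/(-53189 - 49/43) = 1/(-2287176/43) = -43/2287176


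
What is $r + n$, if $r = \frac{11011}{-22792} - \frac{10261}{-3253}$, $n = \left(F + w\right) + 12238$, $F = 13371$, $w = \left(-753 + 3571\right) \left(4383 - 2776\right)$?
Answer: $\frac{4385124513957}{962888} \approx 4.5541 \cdot 10^{6}$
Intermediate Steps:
$w = 4528526$ ($w = 2818 \cdot 1607 = 4528526$)
$n = 4554135$ ($n = \left(13371 + 4528526\right) + 12238 = 4541897 + 12238 = 4554135$)
$r = \frac{2572077}{962888}$ ($r = 11011 \left(- \frac{1}{22792}\right) - - \frac{10261}{3253} = - \frac{143}{296} + \frac{10261}{3253} = \frac{2572077}{962888} \approx 2.6712$)
$r + n = \frac{2572077}{962888} + 4554135 = \frac{4385124513957}{962888}$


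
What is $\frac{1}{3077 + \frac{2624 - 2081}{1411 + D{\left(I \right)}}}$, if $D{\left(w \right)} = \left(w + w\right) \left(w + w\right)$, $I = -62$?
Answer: $\frac{16787}{51654142} \approx 0.00032499$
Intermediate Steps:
$D{\left(w \right)} = 4 w^{2}$ ($D{\left(w \right)} = 2 w 2 w = 4 w^{2}$)
$\frac{1}{3077 + \frac{2624 - 2081}{1411 + D{\left(I \right)}}} = \frac{1}{3077 + \frac{2624 - 2081}{1411 + 4 \left(-62\right)^{2}}} = \frac{1}{3077 + \frac{543}{1411 + 4 \cdot 3844}} = \frac{1}{3077 + \frac{543}{1411 + 15376}} = \frac{1}{3077 + \frac{543}{16787}} = \frac{1}{\frac{51654142}{16787}} = \frac{16787}{51654142}$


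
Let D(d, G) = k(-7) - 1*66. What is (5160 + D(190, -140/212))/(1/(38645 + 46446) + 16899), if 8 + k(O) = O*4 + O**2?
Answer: 434559737/1437952810 ≈ 0.30221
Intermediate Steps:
k(O) = -8 + O**2 + 4*O (k(O) = -8 + (O*4 + O**2) = -8 + (4*O + O**2) = -8 + (O**2 + 4*O) = -8 + O**2 + 4*O)
D(d, G) = -53 (D(d, G) = (-8 + (-7)**2 + 4*(-7)) - 1*66 = (-8 + 49 - 28) - 66 = 13 - 66 = -53)
(5160 + D(190, -140/212))/(1/(38645 + 46446) + 16899) = (5160 - 53)/(1/(38645 + 46446) + 16899) = 5107/(1/85091 + 16899) = 5107/(1437952810/85091) = 5107*(85091/1437952810) = 434559737/1437952810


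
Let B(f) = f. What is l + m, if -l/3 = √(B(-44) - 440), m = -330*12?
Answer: -3960 - 66*I ≈ -3960.0 - 66.0*I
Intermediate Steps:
m = -3960
l = -66*I (l = -3*√(-44 - 440) = -66*I ≈ -66.0*I)
l + m = -66*I - 3960 = -3960 - 66*I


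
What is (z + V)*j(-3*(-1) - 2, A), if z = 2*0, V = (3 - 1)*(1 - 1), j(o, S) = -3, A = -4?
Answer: 0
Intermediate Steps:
V = 0 (V = 2*0 = 0)
z = 0
(z + V)*j(-3*(-1) - 2, A) = (0 + 0)*(-3) = 0*(-3) = 0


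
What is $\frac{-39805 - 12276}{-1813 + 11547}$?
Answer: $- \frac{52081}{9734} \approx -5.3504$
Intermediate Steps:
$\frac{-39805 - 12276}{-1813 + 11547} = - \frac{52081}{9734}$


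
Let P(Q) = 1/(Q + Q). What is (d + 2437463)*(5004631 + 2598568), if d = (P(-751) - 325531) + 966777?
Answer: 35158871851913483/1502 ≈ 2.3408e+13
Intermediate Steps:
P(Q) = 1/(2*Q)
d = 963151491/1502 (d = ((½)/(-751) - 325531) + 966777 = ((½)*(-1/751) - 325531) + 966777 = (-1/1502 - 325531) + 966777 = -488947563/1502 + 966777 = 963151491/1502 ≈ 6.4125e+5)
(d + 2437463)*(5004631 + 2598568) = (963151491/1502 + 2437463)*(5004631 + 2598568) = (4624220917/1502)*7603199 = 35158871851913483/1502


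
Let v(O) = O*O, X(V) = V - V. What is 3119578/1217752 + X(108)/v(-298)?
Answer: 1559789/608876 ≈ 2.5618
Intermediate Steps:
X(V) = 0
v(O) = O**2
3119578/1217752 + X(108)/v(-298) = 3119578/1217752 + 0/((-298)**2) = 3119578*(1/1217752) + 0/88804 = 1559789/608876 + 0*(1/88804) = 1559789/608876 + 0 = 1559789/608876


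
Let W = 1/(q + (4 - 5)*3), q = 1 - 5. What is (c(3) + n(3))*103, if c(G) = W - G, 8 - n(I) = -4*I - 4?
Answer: 15038/7 ≈ 2148.3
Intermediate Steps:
q = -4
n(I) = 12 + 4*I (n(I) = 8 - (-4*I - 4) = 8 - (-4 - 4*I) = 8 + (4 + 4*I) = 12 + 4*I)
W = -1/7 (W = 1/(-4 + (4 - 5)*3) = 1/(-4 - 1*3) = 1/(-4 - 3) = 1/(-7) = -1/7 ≈ -0.14286)
c(G) = -1/7 - G
(c(3) + n(3))*103 = ((-1/7 - 1*3) + (12 + 4*3))*103 = ((-1/7 - 3) + (12 + 12))*103 = (-22/7 + 24)*103 = (146/7)*103 = 15038/7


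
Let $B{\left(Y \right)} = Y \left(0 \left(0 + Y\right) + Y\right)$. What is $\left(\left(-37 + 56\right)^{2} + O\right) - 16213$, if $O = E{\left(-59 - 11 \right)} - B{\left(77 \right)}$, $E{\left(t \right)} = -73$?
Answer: $-21854$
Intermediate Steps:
$B{\left(Y \right)} = Y^{2}$ ($B{\left(Y \right)} = Y \left(0 Y + Y\right) = Y \left(0 + Y\right) = Y Y = Y^{2}$)
$O = -6002$ ($O = -73 - 77^{2} = -73 - 5929 = -6002$)
$\left(\left(-37 + 56\right)^{2} + O\right) - 16213 = \left(\left(-37 + 56\right)^{2} - 6002\right) - 16213 = \left(19^{2} - 6002\right) - 16213 = \left(361 - 6002\right) - 16213 = -5641 - 16213 = -21854$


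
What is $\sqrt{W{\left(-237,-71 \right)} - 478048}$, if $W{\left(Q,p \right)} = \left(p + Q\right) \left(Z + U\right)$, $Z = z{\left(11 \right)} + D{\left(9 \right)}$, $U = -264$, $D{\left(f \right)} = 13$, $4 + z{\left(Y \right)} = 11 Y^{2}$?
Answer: $4 i \sqrt{50591} \approx 899.7 i$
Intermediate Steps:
$z{\left(Y \right)} = -4 + 11 Y^{2}$
$Z = 1340$ ($Z = \left(-4 + 11 \cdot 11^{2}\right) + 13 = \left(-4 + 11 \cdot 121\right) + 13 = \left(-4 + 1331\right) + 13 = 1327 + 13 = 1340$)
$W{\left(Q,p \right)} = 1076 Q + 1076 p$ ($W{\left(Q,p \right)} = \left(p + Q\right) \left(1340 - 264\right) = \left(Q + p\right) 1076 = 1076 Q + 1076 p$)
$\sqrt{W{\left(-237,-71 \right)} - 478048} = \sqrt{\left(1076 \left(-237\right) + 1076 \left(-71\right)\right) - 478048} = \sqrt{\left(-255012 - 76396\right) - 478048} = \sqrt{-331408 - 478048} = \sqrt{-809456} = 4 i \sqrt{50591}$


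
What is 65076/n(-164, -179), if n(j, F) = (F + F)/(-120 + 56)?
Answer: 2082432/179 ≈ 11634.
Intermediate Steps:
n(j, F) = -F/32 (n(j, F) = (2*F)/(-64) = (2*F)*(-1/64) = -F/32)
65076/n(-164, -179) = 65076/((-1/32*(-179))) = 65076/(179/32) = 65076*(32/179) = 2082432/179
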